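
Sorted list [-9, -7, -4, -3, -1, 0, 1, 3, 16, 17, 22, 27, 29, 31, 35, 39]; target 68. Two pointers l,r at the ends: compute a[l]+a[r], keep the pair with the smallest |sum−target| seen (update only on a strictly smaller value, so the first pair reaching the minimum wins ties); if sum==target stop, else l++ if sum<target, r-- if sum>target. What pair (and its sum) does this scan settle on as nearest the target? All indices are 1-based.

pair (29, 39) with sum 68 (|Δ|=0)

l=1 r=16: -9+39=30 d=38 *, l++
l=2 r=16: -7+39=32 d=36 *, l++
l=3 r=16: -4+39=35 d=33 *, l++
l=4 r=16: -3+39=36 d=32 *, l++
l=5 r=16: -1+39=38 d=30 *, l++
l=6 r=16: 0+39=39 d=29 *, l++
l=7 r=16: 1+39=40 d=28 *, l++
l=8 r=16: 3+39=42 d=26 *, l++
l=9 r=16: 16+39=55 d=13 *, l++
l=10 r=16: 17+39=56 d=12 *, l++
l=11 r=16: 22+39=61 d=7 *, l++
l=12 r=16: 27+39=66 d=2 *, l++
l=13 r=16: 29+39=68 d=0 *, stop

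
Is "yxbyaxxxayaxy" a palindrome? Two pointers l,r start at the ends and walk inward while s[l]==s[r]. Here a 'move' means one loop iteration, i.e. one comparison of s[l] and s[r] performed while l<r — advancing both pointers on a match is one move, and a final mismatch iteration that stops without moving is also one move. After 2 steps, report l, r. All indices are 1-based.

l=1 r=13: 'y'=='y', l++,r--
l=2 r=12: 'x'=='x', l++,r--

l=3, r=11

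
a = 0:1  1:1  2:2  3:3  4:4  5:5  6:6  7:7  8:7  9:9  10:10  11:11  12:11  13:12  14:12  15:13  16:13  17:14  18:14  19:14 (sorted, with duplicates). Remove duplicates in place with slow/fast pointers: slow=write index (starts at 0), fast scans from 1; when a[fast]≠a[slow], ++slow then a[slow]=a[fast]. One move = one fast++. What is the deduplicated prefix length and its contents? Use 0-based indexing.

slow=0 fast=1: a[fast]=1=a[slow] dup, fast++
slow=0 fast=2: a[fast]=2≠a[slow]=1 write a[1]=2, slow++,fast++
slow=1 fast=3: a[fast]=3≠a[slow]=2 write a[2]=3, slow++,fast++
slow=2 fast=4: a[fast]=4≠a[slow]=3 write a[3]=4, slow++,fast++
slow=3 fast=5: a[fast]=5≠a[slow]=4 write a[4]=5, slow++,fast++
slow=4 fast=6: a[fast]=6≠a[slow]=5 write a[5]=6, slow++,fast++
slow=5 fast=7: a[fast]=7≠a[slow]=6 write a[6]=7, slow++,fast++
slow=6 fast=8: a[fast]=7=a[slow] dup, fast++
slow=6 fast=9: a[fast]=9≠a[slow]=7 write a[7]=9, slow++,fast++
slow=7 fast=10: a[fast]=10≠a[slow]=9 write a[8]=10, slow++,fast++
slow=8 fast=11: a[fast]=11≠a[slow]=10 write a[9]=11, slow++,fast++
slow=9 fast=12: a[fast]=11=a[slow] dup, fast++
slow=9 fast=13: a[fast]=12≠a[slow]=11 write a[10]=12, slow++,fast++
slow=10 fast=14: a[fast]=12=a[slow] dup, fast++
slow=10 fast=15: a[fast]=13≠a[slow]=12 write a[11]=13, slow++,fast++
slow=11 fast=16: a[fast]=13=a[slow] dup, fast++
slow=11 fast=17: a[fast]=14≠a[slow]=13 write a[12]=14, slow++,fast++
slow=12 fast=18: a[fast]=14=a[slow] dup, fast++
slow=12 fast=19: a[fast]=14=a[slow] dup, fast++

length 13; prefix = [1, 2, 3, 4, 5, 6, 7, 9, 10, 11, 12, 13, 14]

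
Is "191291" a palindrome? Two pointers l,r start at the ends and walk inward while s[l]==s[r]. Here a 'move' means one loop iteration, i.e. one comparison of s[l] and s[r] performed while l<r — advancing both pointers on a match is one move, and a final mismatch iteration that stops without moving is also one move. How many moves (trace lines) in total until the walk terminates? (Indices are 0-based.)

3 moves

[0,5] '1'=='1' → l++,r--
[1,4] '9'=='9' → l++,r--
[2,3] '1'!='2' → stop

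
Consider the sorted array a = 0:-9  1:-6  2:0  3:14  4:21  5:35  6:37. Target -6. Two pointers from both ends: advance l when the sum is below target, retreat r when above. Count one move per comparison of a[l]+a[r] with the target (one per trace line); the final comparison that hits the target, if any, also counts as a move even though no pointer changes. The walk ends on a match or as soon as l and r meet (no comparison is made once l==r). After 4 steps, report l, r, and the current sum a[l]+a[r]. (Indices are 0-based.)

l=0, r=2, sum=-9

l=0 r=6: -9+37=28 >-6, r--
l=0 r=5: -9+35=26 >-6, r--
l=0 r=4: -9+21=12 >-6, r--
l=0 r=3: -9+14=5 >-6, r--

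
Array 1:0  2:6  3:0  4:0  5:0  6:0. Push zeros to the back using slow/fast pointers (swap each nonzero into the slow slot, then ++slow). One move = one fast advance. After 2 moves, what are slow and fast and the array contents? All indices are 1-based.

slow=1 fast=1: a[fast]=0, fast++
slow=1 fast=2: a[fast]=6≠0 swap→a[1]=6, slow++,fast++

slow=2, fast=3, a=[6, 0, 0, 0, 0, 0]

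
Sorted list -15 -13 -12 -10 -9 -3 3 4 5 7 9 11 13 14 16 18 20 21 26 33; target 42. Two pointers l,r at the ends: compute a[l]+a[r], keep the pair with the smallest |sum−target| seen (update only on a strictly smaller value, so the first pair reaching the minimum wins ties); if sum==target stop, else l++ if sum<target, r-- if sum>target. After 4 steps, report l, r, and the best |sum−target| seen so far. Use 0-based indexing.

[0,19] -15+33=18 d=24 * → l++
[1,19] -13+33=20 d=22 * → l++
[2,19] -12+33=21 d=21 * → l++
[3,19] -10+33=23 d=19 * → l++

l=4, r=19, best |Δ|=19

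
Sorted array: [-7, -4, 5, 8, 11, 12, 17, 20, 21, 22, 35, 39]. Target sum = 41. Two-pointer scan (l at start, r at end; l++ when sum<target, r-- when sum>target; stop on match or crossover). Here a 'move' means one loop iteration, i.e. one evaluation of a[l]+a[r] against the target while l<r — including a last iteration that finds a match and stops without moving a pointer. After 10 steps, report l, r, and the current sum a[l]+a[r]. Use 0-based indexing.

l=7, r=8, sum=41

[0,11] -7+39=32 <41 → l++
[1,11] -4+39=35 <41 → l++
[2,11] 5+39=44 >41 → r--
[2,10] 5+35=40 <41 → l++
[3,10] 8+35=43 >41 → r--
[3,9] 8+22=30 <41 → l++
[4,9] 11+22=33 <41 → l++
[5,9] 12+22=34 <41 → l++
[6,9] 17+22=39 <41 → l++
[7,9] 20+22=42 >41 → r--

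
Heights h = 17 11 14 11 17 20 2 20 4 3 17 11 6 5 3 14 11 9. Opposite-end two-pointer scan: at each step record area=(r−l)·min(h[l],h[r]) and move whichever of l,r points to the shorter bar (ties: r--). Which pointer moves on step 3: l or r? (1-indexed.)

r

[1,18] min(17,9)*17=153 best=153 * → r--
[1,17] min(17,11)*16=176 best=176 * → r--
[1,16] min(17,14)*15=210 best=210 * → r--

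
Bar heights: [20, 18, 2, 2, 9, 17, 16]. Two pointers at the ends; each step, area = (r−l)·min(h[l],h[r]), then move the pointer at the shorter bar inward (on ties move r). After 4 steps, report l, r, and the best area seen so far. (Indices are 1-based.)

l=1, r=3, best area=96

[1,7] min(20,16)*6=96 best=96 * → r--
[1,6] min(20,17)*5=85 best=96 → r--
[1,5] min(20,9)*4=36 best=96 → r--
[1,4] min(20,2)*3=6 best=96 → r--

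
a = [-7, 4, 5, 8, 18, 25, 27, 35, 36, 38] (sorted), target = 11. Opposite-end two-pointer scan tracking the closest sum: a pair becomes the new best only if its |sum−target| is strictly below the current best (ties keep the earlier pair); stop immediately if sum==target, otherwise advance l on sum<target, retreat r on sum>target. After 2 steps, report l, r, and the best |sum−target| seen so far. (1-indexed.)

l=1, r=8, best |Δ|=18

l=1 r=10: -7+38=31 d=20 *, r--
l=1 r=9: -7+36=29 d=18 *, r--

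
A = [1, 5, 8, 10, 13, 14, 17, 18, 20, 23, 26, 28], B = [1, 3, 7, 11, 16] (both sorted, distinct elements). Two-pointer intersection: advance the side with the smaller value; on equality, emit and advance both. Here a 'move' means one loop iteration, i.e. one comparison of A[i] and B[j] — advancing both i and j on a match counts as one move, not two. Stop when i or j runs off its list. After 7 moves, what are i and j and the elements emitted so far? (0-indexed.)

i=4, j=4, emitted=[1]

i=0 j=0: 1==1 emit, i++,j++
i=1 j=1: 5>3, j++
i=1 j=2: 5<7, i++
i=2 j=2: 8>7, j++
i=2 j=3: 8<11, i++
i=3 j=3: 10<11, i++
i=4 j=3: 13>11, j++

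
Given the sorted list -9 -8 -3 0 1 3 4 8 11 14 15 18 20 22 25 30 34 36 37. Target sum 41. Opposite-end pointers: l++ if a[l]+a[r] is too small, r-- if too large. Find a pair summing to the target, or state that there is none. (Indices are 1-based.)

(4, 37)

[1,19] -9+37=28 <41 → l++
[2,19] -8+37=29 <41 → l++
[3,19] -3+37=34 <41 → l++
[4,19] 0+37=37 <41 → l++
[5,19] 1+37=38 <41 → l++
[6,19] 3+37=40 <41 → l++
[7,19] 4+37=41 → found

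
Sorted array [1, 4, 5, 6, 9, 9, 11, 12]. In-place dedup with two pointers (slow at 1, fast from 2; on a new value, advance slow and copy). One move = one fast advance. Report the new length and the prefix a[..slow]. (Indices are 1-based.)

length 7; prefix = [1, 4, 5, 6, 9, 11, 12]

(s=1,f=2) a[fast]=4≠a[slow]=1 write a[2]=4 → slow++,fast++
(s=2,f=3) a[fast]=5≠a[slow]=4 write a[3]=5 → slow++,fast++
(s=3,f=4) a[fast]=6≠a[slow]=5 write a[4]=6 → slow++,fast++
(s=4,f=5) a[fast]=9≠a[slow]=6 write a[5]=9 → slow++,fast++
(s=5,f=6) a[fast]=9=a[slow] dup → fast++
(s=5,f=7) a[fast]=11≠a[slow]=9 write a[6]=11 → slow++,fast++
(s=6,f=8) a[fast]=12≠a[slow]=11 write a[7]=12 → slow++,fast++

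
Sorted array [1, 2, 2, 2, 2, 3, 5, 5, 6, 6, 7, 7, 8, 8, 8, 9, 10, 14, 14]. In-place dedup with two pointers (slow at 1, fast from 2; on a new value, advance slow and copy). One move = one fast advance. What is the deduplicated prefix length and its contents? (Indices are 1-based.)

length 10; prefix = [1, 2, 3, 5, 6, 7, 8, 9, 10, 14]

slow=1 fast=2: a[fast]=2≠a[slow]=1 write a[2]=2, slow++,fast++
slow=2 fast=3: a[fast]=2=a[slow] dup, fast++
slow=2 fast=4: a[fast]=2=a[slow] dup, fast++
slow=2 fast=5: a[fast]=2=a[slow] dup, fast++
slow=2 fast=6: a[fast]=3≠a[slow]=2 write a[3]=3, slow++,fast++
slow=3 fast=7: a[fast]=5≠a[slow]=3 write a[4]=5, slow++,fast++
slow=4 fast=8: a[fast]=5=a[slow] dup, fast++
slow=4 fast=9: a[fast]=6≠a[slow]=5 write a[5]=6, slow++,fast++
slow=5 fast=10: a[fast]=6=a[slow] dup, fast++
slow=5 fast=11: a[fast]=7≠a[slow]=6 write a[6]=7, slow++,fast++
slow=6 fast=12: a[fast]=7=a[slow] dup, fast++
slow=6 fast=13: a[fast]=8≠a[slow]=7 write a[7]=8, slow++,fast++
slow=7 fast=14: a[fast]=8=a[slow] dup, fast++
slow=7 fast=15: a[fast]=8=a[slow] dup, fast++
slow=7 fast=16: a[fast]=9≠a[slow]=8 write a[8]=9, slow++,fast++
slow=8 fast=17: a[fast]=10≠a[slow]=9 write a[9]=10, slow++,fast++
slow=9 fast=18: a[fast]=14≠a[slow]=10 write a[10]=14, slow++,fast++
slow=10 fast=19: a[fast]=14=a[slow] dup, fast++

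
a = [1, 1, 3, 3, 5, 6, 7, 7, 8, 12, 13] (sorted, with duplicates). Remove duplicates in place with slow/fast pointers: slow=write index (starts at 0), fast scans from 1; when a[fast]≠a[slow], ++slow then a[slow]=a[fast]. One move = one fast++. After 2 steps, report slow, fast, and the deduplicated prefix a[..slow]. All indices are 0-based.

slow=1, fast=3, prefix=[1, 3]

slow=0 fast=1: a[fast]=1=a[slow] dup, fast++
slow=0 fast=2: a[fast]=3≠a[slow]=1 write a[1]=3, slow++,fast++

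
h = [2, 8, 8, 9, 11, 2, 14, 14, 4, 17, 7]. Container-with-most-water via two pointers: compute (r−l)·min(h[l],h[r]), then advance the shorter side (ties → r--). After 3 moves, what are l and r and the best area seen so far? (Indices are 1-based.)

l=1 r=11: min(2,7)*10=20 best=20 *, l++
l=2 r=11: min(8,7)*9=63 best=63 *, r--
l=2 r=10: min(8,17)*8=64 best=64 *, l++

l=3, r=10, best area=64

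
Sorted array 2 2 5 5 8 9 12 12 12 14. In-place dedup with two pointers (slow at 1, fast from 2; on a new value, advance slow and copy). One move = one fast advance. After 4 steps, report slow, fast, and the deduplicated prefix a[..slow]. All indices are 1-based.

slow=3, fast=6, prefix=[2, 5, 8]

slow=1 fast=2: a[fast]=2=a[slow] dup, fast++
slow=1 fast=3: a[fast]=5≠a[slow]=2 write a[2]=5, slow++,fast++
slow=2 fast=4: a[fast]=5=a[slow] dup, fast++
slow=2 fast=5: a[fast]=8≠a[slow]=5 write a[3]=8, slow++,fast++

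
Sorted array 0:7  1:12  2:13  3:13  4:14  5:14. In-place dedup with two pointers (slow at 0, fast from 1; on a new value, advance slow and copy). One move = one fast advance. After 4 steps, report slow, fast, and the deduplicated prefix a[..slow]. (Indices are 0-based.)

slow=3, fast=5, prefix=[7, 12, 13, 14]

(s=0,f=1) a[fast]=12≠a[slow]=7 write a[1]=12 → slow++,fast++
(s=1,f=2) a[fast]=13≠a[slow]=12 write a[2]=13 → slow++,fast++
(s=2,f=3) a[fast]=13=a[slow] dup → fast++
(s=2,f=4) a[fast]=14≠a[slow]=13 write a[3]=14 → slow++,fast++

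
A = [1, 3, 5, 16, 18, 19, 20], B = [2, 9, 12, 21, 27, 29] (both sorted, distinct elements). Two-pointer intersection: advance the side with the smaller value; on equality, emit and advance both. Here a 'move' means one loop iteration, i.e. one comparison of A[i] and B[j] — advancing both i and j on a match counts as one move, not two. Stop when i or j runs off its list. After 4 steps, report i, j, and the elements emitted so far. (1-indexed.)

[i=1,j=1] 1<2 → i++
[i=2,j=1] 3>2 → j++
[i=2,j=2] 3<9 → i++
[i=3,j=2] 5<9 → i++

i=4, j=2, emitted=[]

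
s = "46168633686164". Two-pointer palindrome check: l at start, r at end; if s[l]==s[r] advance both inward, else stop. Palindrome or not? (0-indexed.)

l=0 r=13: '4'=='4', l++,r--
l=1 r=12: '6'=='6', l++,r--
l=2 r=11: '1'=='1', l++,r--
l=3 r=10: '6'=='6', l++,r--
l=4 r=9: '8'=='8', l++,r--
l=5 r=8: '6'=='6', l++,r--
l=6 r=7: '3'=='3', l++,r--

palindrome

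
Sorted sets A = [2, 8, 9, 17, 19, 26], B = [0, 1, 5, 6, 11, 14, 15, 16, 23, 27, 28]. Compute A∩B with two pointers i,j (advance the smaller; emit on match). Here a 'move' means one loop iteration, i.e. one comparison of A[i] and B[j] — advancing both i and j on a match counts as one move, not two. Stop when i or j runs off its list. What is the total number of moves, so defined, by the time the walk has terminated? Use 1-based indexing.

15 moves

i=1 j=1: 2>0, j++
i=1 j=2: 2>1, j++
i=1 j=3: 2<5, i++
i=2 j=3: 8>5, j++
i=2 j=4: 8>6, j++
i=2 j=5: 8<11, i++
i=3 j=5: 9<11, i++
i=4 j=5: 17>11, j++
i=4 j=6: 17>14, j++
i=4 j=7: 17>15, j++
i=4 j=8: 17>16, j++
i=4 j=9: 17<23, i++
i=5 j=9: 19<23, i++
i=6 j=9: 26>23, j++
i=6 j=10: 26<27, i++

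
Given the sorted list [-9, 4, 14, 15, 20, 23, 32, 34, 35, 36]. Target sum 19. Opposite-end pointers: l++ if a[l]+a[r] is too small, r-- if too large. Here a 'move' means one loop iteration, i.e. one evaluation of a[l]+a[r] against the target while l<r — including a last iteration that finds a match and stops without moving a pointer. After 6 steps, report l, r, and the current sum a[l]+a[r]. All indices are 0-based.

[0,9] -9+36=27 >19 → r--
[0,8] -9+35=26 >19 → r--
[0,7] -9+34=25 >19 → r--
[0,6] -9+32=23 >19 → r--
[0,5] -9+23=14 <19 → l++
[1,5] 4+23=27 >19 → r--

l=1, r=4, sum=24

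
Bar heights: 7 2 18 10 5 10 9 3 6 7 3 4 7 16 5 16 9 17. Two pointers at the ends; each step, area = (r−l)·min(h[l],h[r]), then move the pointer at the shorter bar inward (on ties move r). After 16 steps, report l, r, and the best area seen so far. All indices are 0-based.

l=0 r=17: min(7,17)*17=119 best=119 *, l++
l=1 r=17: min(2,17)*16=32 best=119, l++
l=2 r=17: min(18,17)*15=255 best=255 *, r--
l=2 r=16: min(18,9)*14=126 best=255, r--
l=2 r=15: min(18,16)*13=208 best=255, r--
l=2 r=14: min(18,5)*12=60 best=255, r--
l=2 r=13: min(18,16)*11=176 best=255, r--
l=2 r=12: min(18,7)*10=70 best=255, r--
l=2 r=11: min(18,4)*9=36 best=255, r--
l=2 r=10: min(18,3)*8=24 best=255, r--
l=2 r=9: min(18,7)*7=49 best=255, r--
l=2 r=8: min(18,6)*6=36 best=255, r--
l=2 r=7: min(18,3)*5=15 best=255, r--
l=2 r=6: min(18,9)*4=36 best=255, r--
l=2 r=5: min(18,10)*3=30 best=255, r--
l=2 r=4: min(18,5)*2=10 best=255, r--

l=2, r=3, best area=255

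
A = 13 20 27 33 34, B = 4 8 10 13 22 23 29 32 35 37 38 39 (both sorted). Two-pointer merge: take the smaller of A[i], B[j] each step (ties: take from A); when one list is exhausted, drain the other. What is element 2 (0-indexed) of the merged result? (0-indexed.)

merged[2] = 10

i=0 j=0: A[i]=13>B[j]=4 take 4, j++
i=0 j=1: A[i]=13>B[j]=8 take 8, j++
i=0 j=2: A[i]=13>B[j]=10 take 10, j++
i=0 j=3: A[i]=13<=B[j]=13 take 13, i++
i=1 j=3: A[i]=20>B[j]=13 take 13, j++
i=1 j=4: A[i]=20<=B[j]=22 take 20, i++
i=2 j=4: A[i]=27>B[j]=22 take 22, j++
i=2 j=5: A[i]=27>B[j]=23 take 23, j++
i=2 j=6: A[i]=27<=B[j]=29 take 27, i++
i=3 j=6: A[i]=33>B[j]=29 take 29, j++
i=3 j=7: A[i]=33>B[j]=32 take 32, j++
i=3 j=8: A[i]=33<=B[j]=35 take 33, i++
i=4 j=8: A[i]=34<=B[j]=35 take 34, i++
i=5 j=8: A done, take B[j]=35, j++
i=5 j=9: A done, take B[j]=37, j++
i=5 j=10: A done, take B[j]=38, j++
i=5 j=11: A done, take B[j]=39, j++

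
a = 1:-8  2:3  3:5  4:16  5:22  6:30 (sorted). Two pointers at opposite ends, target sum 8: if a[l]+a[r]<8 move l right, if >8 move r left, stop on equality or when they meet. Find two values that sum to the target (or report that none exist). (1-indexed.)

(-8, 16)

[1,6] -8+30=22 >8 → r--
[1,5] -8+22=14 >8 → r--
[1,4] -8+16=8 → found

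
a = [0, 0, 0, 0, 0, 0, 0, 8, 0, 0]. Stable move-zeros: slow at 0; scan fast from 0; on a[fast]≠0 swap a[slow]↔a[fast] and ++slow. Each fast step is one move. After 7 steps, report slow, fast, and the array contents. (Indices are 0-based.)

(s=0,f=0) a[fast]=0 → fast++
(s=0,f=1) a[fast]=0 → fast++
(s=0,f=2) a[fast]=0 → fast++
(s=0,f=3) a[fast]=0 → fast++
(s=0,f=4) a[fast]=0 → fast++
(s=0,f=5) a[fast]=0 → fast++
(s=0,f=6) a[fast]=0 → fast++

slow=0, fast=7, a=[0, 0, 0, 0, 0, 0, 0, 8, 0, 0]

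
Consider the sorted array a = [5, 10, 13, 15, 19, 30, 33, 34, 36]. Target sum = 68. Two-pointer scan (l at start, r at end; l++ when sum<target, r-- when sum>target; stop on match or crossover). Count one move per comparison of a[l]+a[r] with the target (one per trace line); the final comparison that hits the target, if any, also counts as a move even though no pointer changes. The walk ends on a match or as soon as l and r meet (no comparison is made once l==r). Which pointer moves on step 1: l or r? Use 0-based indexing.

l=0 r=8: 5+36=41 <68, l++

l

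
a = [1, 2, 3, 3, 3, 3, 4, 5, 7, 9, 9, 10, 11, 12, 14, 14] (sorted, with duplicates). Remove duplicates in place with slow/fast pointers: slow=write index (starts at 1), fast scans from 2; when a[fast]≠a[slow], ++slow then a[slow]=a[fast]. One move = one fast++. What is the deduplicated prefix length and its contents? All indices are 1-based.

(s=1,f=2) a[fast]=2≠a[slow]=1 write a[2]=2 → slow++,fast++
(s=2,f=3) a[fast]=3≠a[slow]=2 write a[3]=3 → slow++,fast++
(s=3,f=4) a[fast]=3=a[slow] dup → fast++
(s=3,f=5) a[fast]=3=a[slow] dup → fast++
(s=3,f=6) a[fast]=3=a[slow] dup → fast++
(s=3,f=7) a[fast]=4≠a[slow]=3 write a[4]=4 → slow++,fast++
(s=4,f=8) a[fast]=5≠a[slow]=4 write a[5]=5 → slow++,fast++
(s=5,f=9) a[fast]=7≠a[slow]=5 write a[6]=7 → slow++,fast++
(s=6,f=10) a[fast]=9≠a[slow]=7 write a[7]=9 → slow++,fast++
(s=7,f=11) a[fast]=9=a[slow] dup → fast++
(s=7,f=12) a[fast]=10≠a[slow]=9 write a[8]=10 → slow++,fast++
(s=8,f=13) a[fast]=11≠a[slow]=10 write a[9]=11 → slow++,fast++
(s=9,f=14) a[fast]=12≠a[slow]=11 write a[10]=12 → slow++,fast++
(s=10,f=15) a[fast]=14≠a[slow]=12 write a[11]=14 → slow++,fast++
(s=11,f=16) a[fast]=14=a[slow] dup → fast++

length 11; prefix = [1, 2, 3, 4, 5, 7, 9, 10, 11, 12, 14]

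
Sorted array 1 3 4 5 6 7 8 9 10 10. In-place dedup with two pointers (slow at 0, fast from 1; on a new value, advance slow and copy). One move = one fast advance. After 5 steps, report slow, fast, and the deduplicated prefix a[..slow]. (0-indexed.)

slow=0 fast=1: a[fast]=3≠a[slow]=1 write a[1]=3, slow++,fast++
slow=1 fast=2: a[fast]=4≠a[slow]=3 write a[2]=4, slow++,fast++
slow=2 fast=3: a[fast]=5≠a[slow]=4 write a[3]=5, slow++,fast++
slow=3 fast=4: a[fast]=6≠a[slow]=5 write a[4]=6, slow++,fast++
slow=4 fast=5: a[fast]=7≠a[slow]=6 write a[5]=7, slow++,fast++

slow=5, fast=6, prefix=[1, 3, 4, 5, 6, 7]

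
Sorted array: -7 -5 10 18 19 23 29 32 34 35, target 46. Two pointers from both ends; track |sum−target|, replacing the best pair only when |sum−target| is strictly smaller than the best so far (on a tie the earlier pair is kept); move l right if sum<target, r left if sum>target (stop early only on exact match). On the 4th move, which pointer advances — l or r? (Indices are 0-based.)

[0,9] -7+35=28 d=18 * → l++
[1,9] -5+35=30 d=16 * → l++
[2,9] 10+35=45 d=1 * → l++
[3,9] 18+35=53 d=7 → r--

r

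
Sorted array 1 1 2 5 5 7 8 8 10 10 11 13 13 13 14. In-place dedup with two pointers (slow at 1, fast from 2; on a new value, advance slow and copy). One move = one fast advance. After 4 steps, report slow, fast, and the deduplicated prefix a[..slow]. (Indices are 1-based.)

slow=1 fast=2: a[fast]=1=a[slow] dup, fast++
slow=1 fast=3: a[fast]=2≠a[slow]=1 write a[2]=2, slow++,fast++
slow=2 fast=4: a[fast]=5≠a[slow]=2 write a[3]=5, slow++,fast++
slow=3 fast=5: a[fast]=5=a[slow] dup, fast++

slow=3, fast=6, prefix=[1, 2, 5]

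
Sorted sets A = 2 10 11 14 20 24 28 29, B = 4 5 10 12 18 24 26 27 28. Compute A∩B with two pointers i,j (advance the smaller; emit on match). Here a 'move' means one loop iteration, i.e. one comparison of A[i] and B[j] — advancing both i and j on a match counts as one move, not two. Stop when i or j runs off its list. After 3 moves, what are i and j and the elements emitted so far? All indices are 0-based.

i=1, j=2, emitted=[]

[i=0,j=0] 2<4 → i++
[i=1,j=0] 10>4 → j++
[i=1,j=1] 10>5 → j++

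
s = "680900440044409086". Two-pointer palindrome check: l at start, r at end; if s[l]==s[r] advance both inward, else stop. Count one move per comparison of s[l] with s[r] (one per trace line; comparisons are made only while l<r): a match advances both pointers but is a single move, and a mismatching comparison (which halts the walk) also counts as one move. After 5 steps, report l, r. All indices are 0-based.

l=5, r=12

[0,17] '6'=='6' → l++,r--
[1,16] '8'=='8' → l++,r--
[2,15] '0'=='0' → l++,r--
[3,14] '9'=='9' → l++,r--
[4,13] '0'=='0' → l++,r--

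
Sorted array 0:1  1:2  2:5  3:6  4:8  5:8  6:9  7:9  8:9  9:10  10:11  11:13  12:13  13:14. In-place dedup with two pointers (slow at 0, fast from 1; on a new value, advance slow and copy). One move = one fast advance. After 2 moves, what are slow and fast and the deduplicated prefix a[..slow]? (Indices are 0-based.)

slow=2, fast=3, prefix=[1, 2, 5]

(s=0,f=1) a[fast]=2≠a[slow]=1 write a[1]=2 → slow++,fast++
(s=1,f=2) a[fast]=5≠a[slow]=2 write a[2]=5 → slow++,fast++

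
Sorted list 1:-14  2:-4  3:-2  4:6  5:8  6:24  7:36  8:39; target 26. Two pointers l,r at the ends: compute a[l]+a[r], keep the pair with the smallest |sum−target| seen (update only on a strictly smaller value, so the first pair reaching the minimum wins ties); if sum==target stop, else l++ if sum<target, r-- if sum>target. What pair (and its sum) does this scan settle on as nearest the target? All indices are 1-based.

pair (-14, 39) with sum 25 (|Δ|=1)

[1,8] -14+39=25 d=1 * → l++
[2,8] -4+39=35 d=9 → r--
[2,7] -4+36=32 d=6 → r--
[2,6] -4+24=20 d=6 → l++
[3,6] -2+24=22 d=4 → l++
[4,6] 6+24=30 d=4 → r--
[4,5] 6+8=14 d=12 → l++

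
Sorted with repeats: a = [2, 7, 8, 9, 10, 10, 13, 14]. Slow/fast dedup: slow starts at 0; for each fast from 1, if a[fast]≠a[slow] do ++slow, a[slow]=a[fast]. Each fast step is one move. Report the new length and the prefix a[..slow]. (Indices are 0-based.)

slow=0 fast=1: a[fast]=7≠a[slow]=2 write a[1]=7, slow++,fast++
slow=1 fast=2: a[fast]=8≠a[slow]=7 write a[2]=8, slow++,fast++
slow=2 fast=3: a[fast]=9≠a[slow]=8 write a[3]=9, slow++,fast++
slow=3 fast=4: a[fast]=10≠a[slow]=9 write a[4]=10, slow++,fast++
slow=4 fast=5: a[fast]=10=a[slow] dup, fast++
slow=4 fast=6: a[fast]=13≠a[slow]=10 write a[5]=13, slow++,fast++
slow=5 fast=7: a[fast]=14≠a[slow]=13 write a[6]=14, slow++,fast++

length 7; prefix = [2, 7, 8, 9, 10, 13, 14]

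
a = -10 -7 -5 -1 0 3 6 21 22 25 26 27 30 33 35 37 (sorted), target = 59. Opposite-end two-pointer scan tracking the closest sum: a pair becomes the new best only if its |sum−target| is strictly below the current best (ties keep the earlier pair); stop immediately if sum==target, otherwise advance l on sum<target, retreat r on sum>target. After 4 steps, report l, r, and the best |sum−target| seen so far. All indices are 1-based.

l=5, r=16, best |Δ|=23

l=1 r=16: -10+37=27 d=32 *, l++
l=2 r=16: -7+37=30 d=29 *, l++
l=3 r=16: -5+37=32 d=27 *, l++
l=4 r=16: -1+37=36 d=23 *, l++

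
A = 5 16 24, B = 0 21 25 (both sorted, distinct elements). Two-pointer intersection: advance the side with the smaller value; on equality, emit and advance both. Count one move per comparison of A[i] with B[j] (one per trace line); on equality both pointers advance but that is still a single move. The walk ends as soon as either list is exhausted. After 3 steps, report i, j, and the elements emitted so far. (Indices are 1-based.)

i=1 j=1: 5>0, j++
i=1 j=2: 5<21, i++
i=2 j=2: 16<21, i++

i=3, j=2, emitted=[]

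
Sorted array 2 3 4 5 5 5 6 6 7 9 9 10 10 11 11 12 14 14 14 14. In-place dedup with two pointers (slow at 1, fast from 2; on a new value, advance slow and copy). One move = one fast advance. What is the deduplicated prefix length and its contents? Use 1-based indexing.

(s=1,f=2) a[fast]=3≠a[slow]=2 write a[2]=3 → slow++,fast++
(s=2,f=3) a[fast]=4≠a[slow]=3 write a[3]=4 → slow++,fast++
(s=3,f=4) a[fast]=5≠a[slow]=4 write a[4]=5 → slow++,fast++
(s=4,f=5) a[fast]=5=a[slow] dup → fast++
(s=4,f=6) a[fast]=5=a[slow] dup → fast++
(s=4,f=7) a[fast]=6≠a[slow]=5 write a[5]=6 → slow++,fast++
(s=5,f=8) a[fast]=6=a[slow] dup → fast++
(s=5,f=9) a[fast]=7≠a[slow]=6 write a[6]=7 → slow++,fast++
(s=6,f=10) a[fast]=9≠a[slow]=7 write a[7]=9 → slow++,fast++
(s=7,f=11) a[fast]=9=a[slow] dup → fast++
(s=7,f=12) a[fast]=10≠a[slow]=9 write a[8]=10 → slow++,fast++
(s=8,f=13) a[fast]=10=a[slow] dup → fast++
(s=8,f=14) a[fast]=11≠a[slow]=10 write a[9]=11 → slow++,fast++
(s=9,f=15) a[fast]=11=a[slow] dup → fast++
(s=9,f=16) a[fast]=12≠a[slow]=11 write a[10]=12 → slow++,fast++
(s=10,f=17) a[fast]=14≠a[slow]=12 write a[11]=14 → slow++,fast++
(s=11,f=18) a[fast]=14=a[slow] dup → fast++
(s=11,f=19) a[fast]=14=a[slow] dup → fast++
(s=11,f=20) a[fast]=14=a[slow] dup → fast++

length 11; prefix = [2, 3, 4, 5, 6, 7, 9, 10, 11, 12, 14]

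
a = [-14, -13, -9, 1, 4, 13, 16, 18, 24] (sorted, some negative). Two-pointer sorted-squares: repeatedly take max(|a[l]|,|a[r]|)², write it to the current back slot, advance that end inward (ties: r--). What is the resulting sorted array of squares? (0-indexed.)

[0,8] |-14|<=|24| out[8]=576 → r--
[0,7] |-14|<=|18| out[7]=324 → r--
[0,6] |-14|<=|16| out[6]=256 → r--
[0,5] |-14|>|13| out[5]=196 → l++
[1,5] |-13|<=|13| out[4]=169 → r--
[1,4] |-13|>|4| out[3]=169 → l++
[2,4] |-9|>|4| out[2]=81 → l++
[3,4] |1|<=|4| out[1]=16 → r--
[3,3] |1|<=|1| out[0]=1 → r--

[1, 16, 81, 169, 169, 196, 256, 324, 576]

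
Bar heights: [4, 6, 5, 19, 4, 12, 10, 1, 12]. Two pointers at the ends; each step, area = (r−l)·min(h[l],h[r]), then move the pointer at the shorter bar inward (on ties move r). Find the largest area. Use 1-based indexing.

max area = 60

l=1 r=9: min(4,12)*8=32 best=32 *, l++
l=2 r=9: min(6,12)*7=42 best=42 *, l++
l=3 r=9: min(5,12)*6=30 best=42, l++
l=4 r=9: min(19,12)*5=60 best=60 *, r--
l=4 r=8: min(19,1)*4=4 best=60, r--
l=4 r=7: min(19,10)*3=30 best=60, r--
l=4 r=6: min(19,12)*2=24 best=60, r--
l=4 r=5: min(19,4)*1=4 best=60, r--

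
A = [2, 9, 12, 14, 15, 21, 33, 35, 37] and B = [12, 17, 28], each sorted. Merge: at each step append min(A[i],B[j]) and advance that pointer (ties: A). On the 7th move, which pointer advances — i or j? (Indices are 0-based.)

j

i=0 j=0: A[i]=2<=B[j]=12 take 2, i++
i=1 j=0: A[i]=9<=B[j]=12 take 9, i++
i=2 j=0: A[i]=12<=B[j]=12 take 12, i++
i=3 j=0: A[i]=14>B[j]=12 take 12, j++
i=3 j=1: A[i]=14<=B[j]=17 take 14, i++
i=4 j=1: A[i]=15<=B[j]=17 take 15, i++
i=5 j=1: A[i]=21>B[j]=17 take 17, j++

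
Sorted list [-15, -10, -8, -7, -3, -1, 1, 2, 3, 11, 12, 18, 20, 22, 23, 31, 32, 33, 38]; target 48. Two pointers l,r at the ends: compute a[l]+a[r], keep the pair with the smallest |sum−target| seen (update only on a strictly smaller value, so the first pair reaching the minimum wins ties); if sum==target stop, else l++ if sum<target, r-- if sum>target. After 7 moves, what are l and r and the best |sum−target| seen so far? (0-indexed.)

l=0 r=18: -15+38=23 d=25 *, l++
l=1 r=18: -10+38=28 d=20 *, l++
l=2 r=18: -8+38=30 d=18 *, l++
l=3 r=18: -7+38=31 d=17 *, l++
l=4 r=18: -3+38=35 d=13 *, l++
l=5 r=18: -1+38=37 d=11 *, l++
l=6 r=18: 1+38=39 d=9 *, l++

l=7, r=18, best |Δ|=9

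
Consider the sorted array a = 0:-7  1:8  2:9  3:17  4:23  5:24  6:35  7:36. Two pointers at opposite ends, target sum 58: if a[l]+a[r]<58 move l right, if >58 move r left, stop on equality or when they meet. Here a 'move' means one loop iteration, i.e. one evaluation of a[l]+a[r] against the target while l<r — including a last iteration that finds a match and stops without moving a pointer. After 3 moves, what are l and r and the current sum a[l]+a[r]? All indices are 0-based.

l=3, r=7, sum=53

l=0 r=7: -7+36=29 <58, l++
l=1 r=7: 8+36=44 <58, l++
l=2 r=7: 9+36=45 <58, l++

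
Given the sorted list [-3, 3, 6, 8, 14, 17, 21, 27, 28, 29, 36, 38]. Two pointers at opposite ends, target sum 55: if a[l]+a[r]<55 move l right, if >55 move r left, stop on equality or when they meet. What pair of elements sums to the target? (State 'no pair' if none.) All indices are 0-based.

[0,11] -3+38=35 <55 → l++
[1,11] 3+38=41 <55 → l++
[2,11] 6+38=44 <55 → l++
[3,11] 8+38=46 <55 → l++
[4,11] 14+38=52 <55 → l++
[5,11] 17+38=55 → found

(17, 38)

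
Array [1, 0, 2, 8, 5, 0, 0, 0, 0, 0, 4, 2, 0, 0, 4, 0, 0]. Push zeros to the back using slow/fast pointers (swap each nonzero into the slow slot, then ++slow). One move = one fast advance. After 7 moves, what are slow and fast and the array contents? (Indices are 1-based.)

slow=5, fast=8, a=[1, 2, 8, 5, 0, 0, 0, 0, 0, 0, 4, 2, 0, 0, 4, 0, 0]

(s=1,f=1) a[fast]=1≠0 swap→a[1]=1 → slow++,fast++
(s=2,f=2) a[fast]=0 → fast++
(s=2,f=3) a[fast]=2≠0 swap→a[2]=2 → slow++,fast++
(s=3,f=4) a[fast]=8≠0 swap→a[3]=8 → slow++,fast++
(s=4,f=5) a[fast]=5≠0 swap→a[4]=5 → slow++,fast++
(s=5,f=6) a[fast]=0 → fast++
(s=5,f=7) a[fast]=0 → fast++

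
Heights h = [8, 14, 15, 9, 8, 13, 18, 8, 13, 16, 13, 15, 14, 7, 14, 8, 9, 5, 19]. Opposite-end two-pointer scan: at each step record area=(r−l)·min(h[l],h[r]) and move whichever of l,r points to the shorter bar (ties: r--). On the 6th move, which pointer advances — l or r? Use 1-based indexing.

[1,19] min(8,19)*18=144 best=144 * → l++
[2,19] min(14,19)*17=238 best=238 * → l++
[3,19] min(15,19)*16=240 best=240 * → l++
[4,19] min(9,19)*15=135 best=240 → l++
[5,19] min(8,19)*14=112 best=240 → l++
[6,19] min(13,19)*13=169 best=240 → l++

l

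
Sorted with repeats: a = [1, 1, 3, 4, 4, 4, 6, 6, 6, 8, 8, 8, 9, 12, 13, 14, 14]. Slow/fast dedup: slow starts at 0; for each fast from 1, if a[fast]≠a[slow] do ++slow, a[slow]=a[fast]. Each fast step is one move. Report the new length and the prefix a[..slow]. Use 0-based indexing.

slow=0 fast=1: a[fast]=1=a[slow] dup, fast++
slow=0 fast=2: a[fast]=3≠a[slow]=1 write a[1]=3, slow++,fast++
slow=1 fast=3: a[fast]=4≠a[slow]=3 write a[2]=4, slow++,fast++
slow=2 fast=4: a[fast]=4=a[slow] dup, fast++
slow=2 fast=5: a[fast]=4=a[slow] dup, fast++
slow=2 fast=6: a[fast]=6≠a[slow]=4 write a[3]=6, slow++,fast++
slow=3 fast=7: a[fast]=6=a[slow] dup, fast++
slow=3 fast=8: a[fast]=6=a[slow] dup, fast++
slow=3 fast=9: a[fast]=8≠a[slow]=6 write a[4]=8, slow++,fast++
slow=4 fast=10: a[fast]=8=a[slow] dup, fast++
slow=4 fast=11: a[fast]=8=a[slow] dup, fast++
slow=4 fast=12: a[fast]=9≠a[slow]=8 write a[5]=9, slow++,fast++
slow=5 fast=13: a[fast]=12≠a[slow]=9 write a[6]=12, slow++,fast++
slow=6 fast=14: a[fast]=13≠a[slow]=12 write a[7]=13, slow++,fast++
slow=7 fast=15: a[fast]=14≠a[slow]=13 write a[8]=14, slow++,fast++
slow=8 fast=16: a[fast]=14=a[slow] dup, fast++

length 9; prefix = [1, 3, 4, 6, 8, 9, 12, 13, 14]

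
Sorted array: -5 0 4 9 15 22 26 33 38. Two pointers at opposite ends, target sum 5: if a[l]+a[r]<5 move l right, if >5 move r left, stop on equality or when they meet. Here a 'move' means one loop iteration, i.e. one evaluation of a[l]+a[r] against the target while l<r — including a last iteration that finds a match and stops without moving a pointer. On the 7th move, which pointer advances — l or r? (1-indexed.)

[1,9] -5+38=33 >5 → r--
[1,8] -5+33=28 >5 → r--
[1,7] -5+26=21 >5 → r--
[1,6] -5+22=17 >5 → r--
[1,5] -5+15=10 >5 → r--
[1,4] -5+9=4 <5 → l++
[2,4] 0+9=9 >5 → r--

r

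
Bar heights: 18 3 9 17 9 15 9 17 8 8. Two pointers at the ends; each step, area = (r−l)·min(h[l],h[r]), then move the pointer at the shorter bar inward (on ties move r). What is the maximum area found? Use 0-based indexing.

l=0 r=9: min(18,8)*9=72 best=72 *, r--
l=0 r=8: min(18,8)*8=64 best=72, r--
l=0 r=7: min(18,17)*7=119 best=119 *, r--
l=0 r=6: min(18,9)*6=54 best=119, r--
l=0 r=5: min(18,15)*5=75 best=119, r--
l=0 r=4: min(18,9)*4=36 best=119, r--
l=0 r=3: min(18,17)*3=51 best=119, r--
l=0 r=2: min(18,9)*2=18 best=119, r--
l=0 r=1: min(18,3)*1=3 best=119, r--

max area = 119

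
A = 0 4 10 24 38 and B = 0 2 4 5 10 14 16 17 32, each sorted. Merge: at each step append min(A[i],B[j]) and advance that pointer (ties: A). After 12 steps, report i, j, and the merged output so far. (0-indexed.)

i=4, j=8, merged so far=[0, 0, 2, 4, 4, 5, 10, 10, 14, 16, 17, 24]

[i=0,j=0] A[i]=0<=B[j]=0 take 0 → i++
[i=1,j=0] A[i]=4>B[j]=0 take 0 → j++
[i=1,j=1] A[i]=4>B[j]=2 take 2 → j++
[i=1,j=2] A[i]=4<=B[j]=4 take 4 → i++
[i=2,j=2] A[i]=10>B[j]=4 take 4 → j++
[i=2,j=3] A[i]=10>B[j]=5 take 5 → j++
[i=2,j=4] A[i]=10<=B[j]=10 take 10 → i++
[i=3,j=4] A[i]=24>B[j]=10 take 10 → j++
[i=3,j=5] A[i]=24>B[j]=14 take 14 → j++
[i=3,j=6] A[i]=24>B[j]=16 take 16 → j++
[i=3,j=7] A[i]=24>B[j]=17 take 17 → j++
[i=3,j=8] A[i]=24<=B[j]=32 take 24 → i++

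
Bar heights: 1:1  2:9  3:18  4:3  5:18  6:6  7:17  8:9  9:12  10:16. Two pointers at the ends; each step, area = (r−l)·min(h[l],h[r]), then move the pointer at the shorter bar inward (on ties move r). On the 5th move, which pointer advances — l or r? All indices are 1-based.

r

[1,10] min(1,16)*9=9 best=9 * → l++
[2,10] min(9,16)*8=72 best=72 * → l++
[3,10] min(18,16)*7=112 best=112 * → r--
[3,9] min(18,12)*6=72 best=112 → r--
[3,8] min(18,9)*5=45 best=112 → r--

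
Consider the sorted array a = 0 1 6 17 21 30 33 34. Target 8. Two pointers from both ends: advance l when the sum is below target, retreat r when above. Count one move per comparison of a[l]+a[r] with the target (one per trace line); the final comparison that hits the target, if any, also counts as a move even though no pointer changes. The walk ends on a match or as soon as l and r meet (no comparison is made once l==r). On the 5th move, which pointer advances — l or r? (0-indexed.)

[0,7] 0+34=34 >8 → r--
[0,6] 0+33=33 >8 → r--
[0,5] 0+30=30 >8 → r--
[0,4] 0+21=21 >8 → r--
[0,3] 0+17=17 >8 → r--

r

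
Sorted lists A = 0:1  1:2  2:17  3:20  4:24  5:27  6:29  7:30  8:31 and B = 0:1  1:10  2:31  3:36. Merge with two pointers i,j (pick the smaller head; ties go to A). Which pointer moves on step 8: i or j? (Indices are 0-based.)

i

[i=0,j=0] A[i]=1<=B[j]=1 take 1 → i++
[i=1,j=0] A[i]=2>B[j]=1 take 1 → j++
[i=1,j=1] A[i]=2<=B[j]=10 take 2 → i++
[i=2,j=1] A[i]=17>B[j]=10 take 10 → j++
[i=2,j=2] A[i]=17<=B[j]=31 take 17 → i++
[i=3,j=2] A[i]=20<=B[j]=31 take 20 → i++
[i=4,j=2] A[i]=24<=B[j]=31 take 24 → i++
[i=5,j=2] A[i]=27<=B[j]=31 take 27 → i++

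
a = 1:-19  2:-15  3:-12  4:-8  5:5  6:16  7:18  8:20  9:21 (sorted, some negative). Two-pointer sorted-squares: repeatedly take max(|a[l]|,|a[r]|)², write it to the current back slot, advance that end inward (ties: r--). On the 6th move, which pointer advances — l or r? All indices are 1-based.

l=1 r=9: |-19|<=|21| out[9]=441, r--
l=1 r=8: |-19|<=|20| out[8]=400, r--
l=1 r=7: |-19|>|18| out[7]=361, l++
l=2 r=7: |-15|<=|18| out[6]=324, r--
l=2 r=6: |-15|<=|16| out[5]=256, r--
l=2 r=5: |-15|>|5| out[4]=225, l++

l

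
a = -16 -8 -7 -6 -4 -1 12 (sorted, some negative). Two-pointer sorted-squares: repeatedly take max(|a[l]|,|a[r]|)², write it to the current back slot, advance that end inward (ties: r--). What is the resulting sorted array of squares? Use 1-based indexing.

l=1 r=7: |-16|>|12| out[7]=256, l++
l=2 r=7: |-8|<=|12| out[6]=144, r--
l=2 r=6: |-8|>|-1| out[5]=64, l++
l=3 r=6: |-7|>|-1| out[4]=49, l++
l=4 r=6: |-6|>|-1| out[3]=36, l++
l=5 r=6: |-4|>|-1| out[2]=16, l++
l=6 r=6: |-1|<=|-1| out[1]=1, r--

[1, 16, 36, 49, 64, 144, 256]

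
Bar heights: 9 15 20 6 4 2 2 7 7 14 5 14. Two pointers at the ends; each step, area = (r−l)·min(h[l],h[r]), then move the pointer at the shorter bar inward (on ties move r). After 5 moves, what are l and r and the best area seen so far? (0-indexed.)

l=1, r=7, best area=140

[0,11] min(9,14)*11=99 best=99 * → l++
[1,11] min(15,14)*10=140 best=140 * → r--
[1,10] min(15,5)*9=45 best=140 → r--
[1,9] min(15,14)*8=112 best=140 → r--
[1,8] min(15,7)*7=49 best=140 → r--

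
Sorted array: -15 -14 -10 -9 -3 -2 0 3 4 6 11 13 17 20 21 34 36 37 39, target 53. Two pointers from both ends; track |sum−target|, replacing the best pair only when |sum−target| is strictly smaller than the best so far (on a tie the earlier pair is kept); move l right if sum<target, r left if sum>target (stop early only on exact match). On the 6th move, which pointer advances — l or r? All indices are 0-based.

[0,18] -15+39=24 d=29 * → l++
[1,18] -14+39=25 d=28 * → l++
[2,18] -10+39=29 d=24 * → l++
[3,18] -9+39=30 d=23 * → l++
[4,18] -3+39=36 d=17 * → l++
[5,18] -2+39=37 d=16 * → l++

l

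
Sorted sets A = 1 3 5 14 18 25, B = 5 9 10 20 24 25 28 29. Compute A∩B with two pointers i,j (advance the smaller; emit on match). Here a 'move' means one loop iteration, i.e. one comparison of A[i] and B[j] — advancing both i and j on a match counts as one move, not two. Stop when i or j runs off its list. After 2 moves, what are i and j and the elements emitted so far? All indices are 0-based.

i=2, j=0, emitted=[]

[i=0,j=0] 1<5 → i++
[i=1,j=0] 3<5 → i++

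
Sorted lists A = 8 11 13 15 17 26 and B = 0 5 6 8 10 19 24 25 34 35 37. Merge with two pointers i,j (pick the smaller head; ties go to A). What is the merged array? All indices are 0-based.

[i=0,j=0] A[i]=8>B[j]=0 take 0 → j++
[i=0,j=1] A[i]=8>B[j]=5 take 5 → j++
[i=0,j=2] A[i]=8>B[j]=6 take 6 → j++
[i=0,j=3] A[i]=8<=B[j]=8 take 8 → i++
[i=1,j=3] A[i]=11>B[j]=8 take 8 → j++
[i=1,j=4] A[i]=11>B[j]=10 take 10 → j++
[i=1,j=5] A[i]=11<=B[j]=19 take 11 → i++
[i=2,j=5] A[i]=13<=B[j]=19 take 13 → i++
[i=3,j=5] A[i]=15<=B[j]=19 take 15 → i++
[i=4,j=5] A[i]=17<=B[j]=19 take 17 → i++
[i=5,j=5] A[i]=26>B[j]=19 take 19 → j++
[i=5,j=6] A[i]=26>B[j]=24 take 24 → j++
[i=5,j=7] A[i]=26>B[j]=25 take 25 → j++
[i=5,j=8] A[i]=26<=B[j]=34 take 26 → i++
[i=6,j=8] A done, take B[j]=34 → j++
[i=6,j=9] A done, take B[j]=35 → j++
[i=6,j=10] A done, take B[j]=37 → j++

[0, 5, 6, 8, 8, 10, 11, 13, 15, 17, 19, 24, 25, 26, 34, 35, 37]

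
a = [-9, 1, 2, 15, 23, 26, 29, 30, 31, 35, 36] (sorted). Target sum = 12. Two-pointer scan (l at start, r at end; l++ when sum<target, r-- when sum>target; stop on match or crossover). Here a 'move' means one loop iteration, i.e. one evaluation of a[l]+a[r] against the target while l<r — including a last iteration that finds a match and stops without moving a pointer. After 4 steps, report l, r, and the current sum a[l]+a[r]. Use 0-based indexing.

l=0, r=6, sum=20

l=0 r=10: -9+36=27 >12, r--
l=0 r=9: -9+35=26 >12, r--
l=0 r=8: -9+31=22 >12, r--
l=0 r=7: -9+30=21 >12, r--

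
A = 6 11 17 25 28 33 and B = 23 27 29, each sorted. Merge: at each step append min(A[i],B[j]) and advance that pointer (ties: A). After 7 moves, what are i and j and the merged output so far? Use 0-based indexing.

[i=0,j=0] A[i]=6<=B[j]=23 take 6 → i++
[i=1,j=0] A[i]=11<=B[j]=23 take 11 → i++
[i=2,j=0] A[i]=17<=B[j]=23 take 17 → i++
[i=3,j=0] A[i]=25>B[j]=23 take 23 → j++
[i=3,j=1] A[i]=25<=B[j]=27 take 25 → i++
[i=4,j=1] A[i]=28>B[j]=27 take 27 → j++
[i=4,j=2] A[i]=28<=B[j]=29 take 28 → i++

i=5, j=2, merged so far=[6, 11, 17, 23, 25, 27, 28]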